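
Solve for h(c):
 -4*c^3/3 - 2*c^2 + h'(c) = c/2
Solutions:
 h(c) = C1 + c^4/3 + 2*c^3/3 + c^2/4


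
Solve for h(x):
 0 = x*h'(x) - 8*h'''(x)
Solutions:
 h(x) = C1 + Integral(C2*airyai(x/2) + C3*airybi(x/2), x)


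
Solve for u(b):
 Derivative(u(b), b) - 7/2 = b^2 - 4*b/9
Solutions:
 u(b) = C1 + b^3/3 - 2*b^2/9 + 7*b/2


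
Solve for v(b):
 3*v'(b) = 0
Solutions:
 v(b) = C1


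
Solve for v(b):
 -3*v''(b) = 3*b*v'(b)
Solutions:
 v(b) = C1 + C2*erf(sqrt(2)*b/2)


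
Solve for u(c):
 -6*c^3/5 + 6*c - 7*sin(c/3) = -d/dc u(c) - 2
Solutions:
 u(c) = C1 + 3*c^4/10 - 3*c^2 - 2*c - 21*cos(c/3)


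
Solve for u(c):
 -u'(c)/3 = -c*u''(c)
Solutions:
 u(c) = C1 + C2*c^(4/3)


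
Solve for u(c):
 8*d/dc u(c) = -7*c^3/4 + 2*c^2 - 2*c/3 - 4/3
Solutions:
 u(c) = C1 - 7*c^4/128 + c^3/12 - c^2/24 - c/6


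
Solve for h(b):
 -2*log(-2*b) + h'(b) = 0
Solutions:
 h(b) = C1 + 2*b*log(-b) + 2*b*(-1 + log(2))


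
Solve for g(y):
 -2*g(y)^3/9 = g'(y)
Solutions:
 g(y) = -3*sqrt(2)*sqrt(-1/(C1 - 2*y))/2
 g(y) = 3*sqrt(2)*sqrt(-1/(C1 - 2*y))/2


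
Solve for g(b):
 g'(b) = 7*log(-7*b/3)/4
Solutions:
 g(b) = C1 + 7*b*log(-b)/4 + 7*b*(-log(3) - 1 + log(7))/4


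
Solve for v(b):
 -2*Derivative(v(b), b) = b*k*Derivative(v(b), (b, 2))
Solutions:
 v(b) = C1 + b^(((re(k) - 2)*re(k) + im(k)^2)/(re(k)^2 + im(k)^2))*(C2*sin(2*log(b)*Abs(im(k))/(re(k)^2 + im(k)^2)) + C3*cos(2*log(b)*im(k)/(re(k)^2 + im(k)^2)))


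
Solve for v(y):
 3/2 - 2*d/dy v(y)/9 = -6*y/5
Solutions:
 v(y) = C1 + 27*y^2/10 + 27*y/4


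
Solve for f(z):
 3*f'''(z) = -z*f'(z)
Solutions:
 f(z) = C1 + Integral(C2*airyai(-3^(2/3)*z/3) + C3*airybi(-3^(2/3)*z/3), z)


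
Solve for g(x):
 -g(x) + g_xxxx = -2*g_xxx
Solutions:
 g(x) = C1*exp(x*(-1 + sqrt(-2*6^(2/3)/(3*(-9 + sqrt(129))^(1/3)) + 6^(1/3)*(-9 + sqrt(129))^(1/3)/3 + 1))/2)*sin(x*sqrt(-2 - 2*6^(2/3)/(3*(-9 + sqrt(129))^(1/3)) + 6^(1/3)*(-9 + sqrt(129))^(1/3)/3 + 2/sqrt(-2*6^(2/3)/(3*(-9 + sqrt(129))^(1/3)) + 6^(1/3)*(-9 + sqrt(129))^(1/3)/3 + 1))/2) + C2*exp(x*(-1 + sqrt(-2*6^(2/3)/(3*(-9 + sqrt(129))^(1/3)) + 6^(1/3)*(-9 + sqrt(129))^(1/3)/3 + 1))/2)*cos(x*sqrt(-2 - 2*6^(2/3)/(3*(-9 + sqrt(129))^(1/3)) + 6^(1/3)*(-9 + sqrt(129))^(1/3)/3 + 2/sqrt(-2*6^(2/3)/(3*(-9 + sqrt(129))^(1/3)) + 6^(1/3)*(-9 + sqrt(129))^(1/3)/3 + 1))/2) + C3*exp(x*(-1 - sqrt(-2*6^(2/3)/(3*(-9 + sqrt(129))^(1/3)) + 6^(1/3)*(-9 + sqrt(129))^(1/3)/3 + 1) + sqrt(-6^(1/3)*(-9 + sqrt(129))^(1/3)/3 + 2*6^(2/3)/(3*(-9 + sqrt(129))^(1/3)) + 2 + 2/sqrt(-2*6^(2/3)/(3*(-9 + sqrt(129))^(1/3)) + 6^(1/3)*(-9 + sqrt(129))^(1/3)/3 + 1)))/2) + C4*exp(-x*(sqrt(-2*6^(2/3)/(3*(-9 + sqrt(129))^(1/3)) + 6^(1/3)*(-9 + sqrt(129))^(1/3)/3 + 1) + 1 + sqrt(-6^(1/3)*(-9 + sqrt(129))^(1/3)/3 + 2*6^(2/3)/(3*(-9 + sqrt(129))^(1/3)) + 2 + 2/sqrt(-2*6^(2/3)/(3*(-9 + sqrt(129))^(1/3)) + 6^(1/3)*(-9 + sqrt(129))^(1/3)/3 + 1)))/2)


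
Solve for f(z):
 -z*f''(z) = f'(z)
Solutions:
 f(z) = C1 + C2*log(z)


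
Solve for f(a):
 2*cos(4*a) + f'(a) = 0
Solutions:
 f(a) = C1 - sin(4*a)/2


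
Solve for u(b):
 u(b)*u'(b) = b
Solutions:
 u(b) = -sqrt(C1 + b^2)
 u(b) = sqrt(C1 + b^2)


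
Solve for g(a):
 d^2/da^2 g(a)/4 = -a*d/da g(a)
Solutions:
 g(a) = C1 + C2*erf(sqrt(2)*a)


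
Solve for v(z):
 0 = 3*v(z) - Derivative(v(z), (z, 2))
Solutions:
 v(z) = C1*exp(-sqrt(3)*z) + C2*exp(sqrt(3)*z)


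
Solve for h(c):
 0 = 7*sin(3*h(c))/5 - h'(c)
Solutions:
 -7*c/5 + log(cos(3*h(c)) - 1)/6 - log(cos(3*h(c)) + 1)/6 = C1


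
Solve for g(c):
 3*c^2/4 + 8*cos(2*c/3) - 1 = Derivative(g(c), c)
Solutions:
 g(c) = C1 + c^3/4 - c + 12*sin(2*c/3)


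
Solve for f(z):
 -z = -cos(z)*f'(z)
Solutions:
 f(z) = C1 + Integral(z/cos(z), z)


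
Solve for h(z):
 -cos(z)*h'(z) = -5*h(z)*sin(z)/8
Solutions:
 h(z) = C1/cos(z)^(5/8)


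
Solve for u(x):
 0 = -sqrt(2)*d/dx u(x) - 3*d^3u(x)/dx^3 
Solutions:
 u(x) = C1 + C2*sin(2^(1/4)*sqrt(3)*x/3) + C3*cos(2^(1/4)*sqrt(3)*x/3)


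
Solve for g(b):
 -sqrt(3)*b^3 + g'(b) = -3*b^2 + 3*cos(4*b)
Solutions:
 g(b) = C1 + sqrt(3)*b^4/4 - b^3 + 3*sin(4*b)/4


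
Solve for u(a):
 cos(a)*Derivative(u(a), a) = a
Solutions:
 u(a) = C1 + Integral(a/cos(a), a)


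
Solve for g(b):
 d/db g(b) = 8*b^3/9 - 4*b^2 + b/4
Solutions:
 g(b) = C1 + 2*b^4/9 - 4*b^3/3 + b^2/8


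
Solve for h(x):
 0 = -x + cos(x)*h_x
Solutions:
 h(x) = C1 + Integral(x/cos(x), x)


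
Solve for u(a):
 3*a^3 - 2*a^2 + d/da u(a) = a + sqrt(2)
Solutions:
 u(a) = C1 - 3*a^4/4 + 2*a^3/3 + a^2/2 + sqrt(2)*a


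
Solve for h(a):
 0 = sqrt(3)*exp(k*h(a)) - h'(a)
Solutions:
 h(a) = Piecewise((log(-1/(C1*k + sqrt(3)*a*k))/k, Ne(k, 0)), (nan, True))
 h(a) = Piecewise((C1 + sqrt(3)*a, Eq(k, 0)), (nan, True))


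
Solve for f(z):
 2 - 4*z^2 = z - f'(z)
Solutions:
 f(z) = C1 + 4*z^3/3 + z^2/2 - 2*z


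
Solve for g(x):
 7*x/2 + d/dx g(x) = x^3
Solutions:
 g(x) = C1 + x^4/4 - 7*x^2/4


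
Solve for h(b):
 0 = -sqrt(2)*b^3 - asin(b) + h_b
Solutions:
 h(b) = C1 + sqrt(2)*b^4/4 + b*asin(b) + sqrt(1 - b^2)


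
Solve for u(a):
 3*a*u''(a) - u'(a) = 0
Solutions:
 u(a) = C1 + C2*a^(4/3)


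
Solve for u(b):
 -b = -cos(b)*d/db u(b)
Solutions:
 u(b) = C1 + Integral(b/cos(b), b)


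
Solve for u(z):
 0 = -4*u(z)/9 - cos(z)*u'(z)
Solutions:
 u(z) = C1*(sin(z) - 1)^(2/9)/(sin(z) + 1)^(2/9)


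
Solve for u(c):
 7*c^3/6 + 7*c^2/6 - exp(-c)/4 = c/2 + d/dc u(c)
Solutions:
 u(c) = C1 + 7*c^4/24 + 7*c^3/18 - c^2/4 + exp(-c)/4


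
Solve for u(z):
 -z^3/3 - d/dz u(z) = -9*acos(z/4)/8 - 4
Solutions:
 u(z) = C1 - z^4/12 + 9*z*acos(z/4)/8 + 4*z - 9*sqrt(16 - z^2)/8


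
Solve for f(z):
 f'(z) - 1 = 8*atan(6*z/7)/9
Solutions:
 f(z) = C1 + 8*z*atan(6*z/7)/9 + z - 14*log(36*z^2 + 49)/27


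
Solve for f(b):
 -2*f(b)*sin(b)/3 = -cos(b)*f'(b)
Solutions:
 f(b) = C1/cos(b)^(2/3)


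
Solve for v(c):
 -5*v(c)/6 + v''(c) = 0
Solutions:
 v(c) = C1*exp(-sqrt(30)*c/6) + C2*exp(sqrt(30)*c/6)


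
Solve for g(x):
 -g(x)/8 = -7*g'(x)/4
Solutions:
 g(x) = C1*exp(x/14)


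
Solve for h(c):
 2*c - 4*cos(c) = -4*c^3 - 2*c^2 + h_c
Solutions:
 h(c) = C1 + c^4 + 2*c^3/3 + c^2 - 4*sin(c)


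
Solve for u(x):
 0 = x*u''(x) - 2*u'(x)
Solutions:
 u(x) = C1 + C2*x^3


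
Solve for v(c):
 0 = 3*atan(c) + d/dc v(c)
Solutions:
 v(c) = C1 - 3*c*atan(c) + 3*log(c^2 + 1)/2


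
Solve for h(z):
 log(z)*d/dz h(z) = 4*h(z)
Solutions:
 h(z) = C1*exp(4*li(z))


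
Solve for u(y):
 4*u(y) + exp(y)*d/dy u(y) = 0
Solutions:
 u(y) = C1*exp(4*exp(-y))


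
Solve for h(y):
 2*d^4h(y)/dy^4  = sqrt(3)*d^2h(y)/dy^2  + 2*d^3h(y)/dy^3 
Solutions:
 h(y) = C1 + C2*y + C3*exp(y*(1 - sqrt(1 + 2*sqrt(3)))/2) + C4*exp(y*(1 + sqrt(1 + 2*sqrt(3)))/2)


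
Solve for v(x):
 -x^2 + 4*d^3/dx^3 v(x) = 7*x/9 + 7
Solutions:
 v(x) = C1 + C2*x + C3*x^2 + x^5/240 + 7*x^4/864 + 7*x^3/24


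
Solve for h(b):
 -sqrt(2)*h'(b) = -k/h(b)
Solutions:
 h(b) = -sqrt(C1 + sqrt(2)*b*k)
 h(b) = sqrt(C1 + sqrt(2)*b*k)


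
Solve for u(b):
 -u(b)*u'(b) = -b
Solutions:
 u(b) = -sqrt(C1 + b^2)
 u(b) = sqrt(C1 + b^2)


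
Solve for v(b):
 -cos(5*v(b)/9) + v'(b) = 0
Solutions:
 -b - 9*log(sin(5*v(b)/9) - 1)/10 + 9*log(sin(5*v(b)/9) + 1)/10 = C1


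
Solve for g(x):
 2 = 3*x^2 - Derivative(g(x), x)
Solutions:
 g(x) = C1 + x^3 - 2*x


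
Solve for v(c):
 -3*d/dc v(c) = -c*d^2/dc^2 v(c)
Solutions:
 v(c) = C1 + C2*c^4


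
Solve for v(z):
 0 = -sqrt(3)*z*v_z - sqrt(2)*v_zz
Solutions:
 v(z) = C1 + C2*erf(6^(1/4)*z/2)


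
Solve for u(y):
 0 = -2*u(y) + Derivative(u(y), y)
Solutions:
 u(y) = C1*exp(2*y)


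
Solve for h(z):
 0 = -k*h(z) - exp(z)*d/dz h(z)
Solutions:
 h(z) = C1*exp(k*exp(-z))


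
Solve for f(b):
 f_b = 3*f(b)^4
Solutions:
 f(b) = (-1/(C1 + 9*b))^(1/3)
 f(b) = (-1/(C1 + 3*b))^(1/3)*(-3^(2/3) - 3*3^(1/6)*I)/6
 f(b) = (-1/(C1 + 3*b))^(1/3)*(-3^(2/3) + 3*3^(1/6)*I)/6


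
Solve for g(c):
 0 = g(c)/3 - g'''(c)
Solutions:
 g(c) = C3*exp(3^(2/3)*c/3) + (C1*sin(3^(1/6)*c/2) + C2*cos(3^(1/6)*c/2))*exp(-3^(2/3)*c/6)


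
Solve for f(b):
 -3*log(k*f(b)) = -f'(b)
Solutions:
 li(k*f(b))/k = C1 + 3*b


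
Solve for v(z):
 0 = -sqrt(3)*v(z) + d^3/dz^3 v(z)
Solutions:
 v(z) = C3*exp(3^(1/6)*z) + (C1*sin(3^(2/3)*z/2) + C2*cos(3^(2/3)*z/2))*exp(-3^(1/6)*z/2)


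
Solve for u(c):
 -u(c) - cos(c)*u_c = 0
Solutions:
 u(c) = C1*sqrt(sin(c) - 1)/sqrt(sin(c) + 1)


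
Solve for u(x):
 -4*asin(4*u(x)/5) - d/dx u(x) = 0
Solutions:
 Integral(1/asin(4*_y/5), (_y, u(x))) = C1 - 4*x


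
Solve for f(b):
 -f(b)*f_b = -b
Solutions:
 f(b) = -sqrt(C1 + b^2)
 f(b) = sqrt(C1 + b^2)


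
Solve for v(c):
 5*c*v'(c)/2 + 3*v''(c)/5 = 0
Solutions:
 v(c) = C1 + C2*erf(5*sqrt(3)*c/6)


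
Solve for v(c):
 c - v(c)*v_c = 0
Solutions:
 v(c) = -sqrt(C1 + c^2)
 v(c) = sqrt(C1 + c^2)


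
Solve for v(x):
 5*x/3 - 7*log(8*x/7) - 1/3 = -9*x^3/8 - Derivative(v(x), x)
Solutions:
 v(x) = C1 - 9*x^4/32 - 5*x^2/6 + 7*x*log(x) - 7*x*log(7) - 20*x/3 + 21*x*log(2)


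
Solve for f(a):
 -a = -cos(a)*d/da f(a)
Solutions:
 f(a) = C1 + Integral(a/cos(a), a)


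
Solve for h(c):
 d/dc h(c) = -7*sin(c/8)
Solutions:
 h(c) = C1 + 56*cos(c/8)


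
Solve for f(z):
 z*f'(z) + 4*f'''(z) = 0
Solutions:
 f(z) = C1 + Integral(C2*airyai(-2^(1/3)*z/2) + C3*airybi(-2^(1/3)*z/2), z)


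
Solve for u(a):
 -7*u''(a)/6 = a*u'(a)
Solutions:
 u(a) = C1 + C2*erf(sqrt(21)*a/7)


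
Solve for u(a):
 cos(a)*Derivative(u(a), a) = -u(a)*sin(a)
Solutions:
 u(a) = C1*cos(a)


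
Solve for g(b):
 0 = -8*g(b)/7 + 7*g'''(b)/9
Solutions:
 g(b) = C3*exp(2*3^(2/3)*7^(1/3)*b/7) + (C1*sin(3*3^(1/6)*7^(1/3)*b/7) + C2*cos(3*3^(1/6)*7^(1/3)*b/7))*exp(-3^(2/3)*7^(1/3)*b/7)


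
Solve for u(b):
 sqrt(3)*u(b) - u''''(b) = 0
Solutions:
 u(b) = C1*exp(-3^(1/8)*b) + C2*exp(3^(1/8)*b) + C3*sin(3^(1/8)*b) + C4*cos(3^(1/8)*b)


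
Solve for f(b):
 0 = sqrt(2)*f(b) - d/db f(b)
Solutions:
 f(b) = C1*exp(sqrt(2)*b)


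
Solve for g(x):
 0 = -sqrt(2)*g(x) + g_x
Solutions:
 g(x) = C1*exp(sqrt(2)*x)


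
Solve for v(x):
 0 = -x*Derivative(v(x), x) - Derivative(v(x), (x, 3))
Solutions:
 v(x) = C1 + Integral(C2*airyai(-x) + C3*airybi(-x), x)


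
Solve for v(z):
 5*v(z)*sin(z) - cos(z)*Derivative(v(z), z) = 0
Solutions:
 v(z) = C1/cos(z)^5


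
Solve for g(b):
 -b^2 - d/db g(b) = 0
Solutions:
 g(b) = C1 - b^3/3


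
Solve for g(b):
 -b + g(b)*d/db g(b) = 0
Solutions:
 g(b) = -sqrt(C1 + b^2)
 g(b) = sqrt(C1 + b^2)


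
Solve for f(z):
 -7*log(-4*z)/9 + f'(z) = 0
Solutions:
 f(z) = C1 + 7*z*log(-z)/9 + 7*z*(-1 + 2*log(2))/9


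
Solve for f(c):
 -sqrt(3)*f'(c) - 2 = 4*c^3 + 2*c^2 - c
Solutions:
 f(c) = C1 - sqrt(3)*c^4/3 - 2*sqrt(3)*c^3/9 + sqrt(3)*c^2/6 - 2*sqrt(3)*c/3


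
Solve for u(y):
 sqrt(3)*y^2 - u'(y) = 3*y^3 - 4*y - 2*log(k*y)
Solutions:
 u(y) = C1 - 3*y^4/4 + sqrt(3)*y^3/3 + 2*y^2 + 2*y*log(k*y) - 2*y


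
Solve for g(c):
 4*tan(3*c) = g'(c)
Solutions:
 g(c) = C1 - 4*log(cos(3*c))/3


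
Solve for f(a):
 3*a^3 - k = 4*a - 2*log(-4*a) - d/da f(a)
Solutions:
 f(a) = C1 - 3*a^4/4 + 2*a^2 + a*(k - 4*log(2) + 2) - 2*a*log(-a)


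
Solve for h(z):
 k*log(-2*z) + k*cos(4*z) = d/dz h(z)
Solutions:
 h(z) = C1 + k*(z*log(-z) - z + z*log(2) + sin(4*z)/4)


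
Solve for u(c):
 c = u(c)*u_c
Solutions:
 u(c) = -sqrt(C1 + c^2)
 u(c) = sqrt(C1 + c^2)


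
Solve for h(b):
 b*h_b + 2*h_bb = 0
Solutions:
 h(b) = C1 + C2*erf(b/2)


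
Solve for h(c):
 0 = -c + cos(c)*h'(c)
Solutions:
 h(c) = C1 + Integral(c/cos(c), c)


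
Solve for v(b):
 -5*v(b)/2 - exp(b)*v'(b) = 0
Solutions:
 v(b) = C1*exp(5*exp(-b)/2)


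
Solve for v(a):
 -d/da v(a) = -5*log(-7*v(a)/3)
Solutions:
 -Integral(1/(log(-_y) - log(3) + log(7)), (_y, v(a)))/5 = C1 - a


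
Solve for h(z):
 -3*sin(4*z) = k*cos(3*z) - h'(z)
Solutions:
 h(z) = C1 + k*sin(3*z)/3 - 3*cos(4*z)/4


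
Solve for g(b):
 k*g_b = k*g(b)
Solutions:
 g(b) = C1*exp(b)


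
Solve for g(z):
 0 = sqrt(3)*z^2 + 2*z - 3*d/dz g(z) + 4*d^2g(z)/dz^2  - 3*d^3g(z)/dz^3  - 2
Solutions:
 g(z) = C1 + sqrt(3)*z^3/9 + z^2/3 + 4*sqrt(3)*z^2/9 + 2*z/9 + 14*sqrt(3)*z/27 + (C2*sin(sqrt(5)*z/3) + C3*cos(sqrt(5)*z/3))*exp(2*z/3)


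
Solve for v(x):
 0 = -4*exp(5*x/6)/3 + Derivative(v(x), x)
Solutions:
 v(x) = C1 + 8*exp(5*x/6)/5


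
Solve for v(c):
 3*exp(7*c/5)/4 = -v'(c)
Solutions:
 v(c) = C1 - 15*exp(7*c/5)/28


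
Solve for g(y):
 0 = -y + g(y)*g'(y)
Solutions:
 g(y) = -sqrt(C1 + y^2)
 g(y) = sqrt(C1 + y^2)


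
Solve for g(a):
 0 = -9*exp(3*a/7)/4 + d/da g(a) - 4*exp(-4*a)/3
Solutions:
 g(a) = C1 + 21*exp(3*a/7)/4 - exp(-4*a)/3


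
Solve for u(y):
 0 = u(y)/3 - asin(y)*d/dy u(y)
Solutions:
 u(y) = C1*exp(Integral(1/asin(y), y)/3)


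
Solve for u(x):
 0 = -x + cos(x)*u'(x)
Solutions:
 u(x) = C1 + Integral(x/cos(x), x)


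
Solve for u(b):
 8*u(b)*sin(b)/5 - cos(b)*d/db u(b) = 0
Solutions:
 u(b) = C1/cos(b)^(8/5)


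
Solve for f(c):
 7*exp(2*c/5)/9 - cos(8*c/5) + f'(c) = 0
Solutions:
 f(c) = C1 - 35*exp(2*c/5)/18 + 5*sin(8*c/5)/8


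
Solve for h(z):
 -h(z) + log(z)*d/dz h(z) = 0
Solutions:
 h(z) = C1*exp(li(z))


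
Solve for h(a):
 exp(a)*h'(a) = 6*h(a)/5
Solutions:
 h(a) = C1*exp(-6*exp(-a)/5)


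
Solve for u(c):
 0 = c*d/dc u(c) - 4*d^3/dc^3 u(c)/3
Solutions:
 u(c) = C1 + Integral(C2*airyai(6^(1/3)*c/2) + C3*airybi(6^(1/3)*c/2), c)


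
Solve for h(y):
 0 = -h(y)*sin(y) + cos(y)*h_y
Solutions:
 h(y) = C1/cos(y)


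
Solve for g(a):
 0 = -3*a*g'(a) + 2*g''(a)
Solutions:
 g(a) = C1 + C2*erfi(sqrt(3)*a/2)


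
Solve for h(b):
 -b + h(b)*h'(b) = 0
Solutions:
 h(b) = -sqrt(C1 + b^2)
 h(b) = sqrt(C1 + b^2)


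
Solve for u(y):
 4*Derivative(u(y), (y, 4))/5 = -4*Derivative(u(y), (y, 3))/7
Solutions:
 u(y) = C1 + C2*y + C3*y^2 + C4*exp(-5*y/7)


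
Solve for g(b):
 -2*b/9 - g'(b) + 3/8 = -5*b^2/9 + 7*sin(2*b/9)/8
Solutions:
 g(b) = C1 + 5*b^3/27 - b^2/9 + 3*b/8 + 63*cos(2*b/9)/16


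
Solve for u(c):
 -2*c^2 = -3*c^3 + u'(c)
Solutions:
 u(c) = C1 + 3*c^4/4 - 2*c^3/3


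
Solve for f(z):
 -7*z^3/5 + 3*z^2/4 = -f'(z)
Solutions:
 f(z) = C1 + 7*z^4/20 - z^3/4


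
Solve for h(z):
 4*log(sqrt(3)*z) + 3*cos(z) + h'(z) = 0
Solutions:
 h(z) = C1 - 4*z*log(z) - 2*z*log(3) + 4*z - 3*sin(z)


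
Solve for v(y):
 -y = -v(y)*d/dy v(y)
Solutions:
 v(y) = -sqrt(C1 + y^2)
 v(y) = sqrt(C1 + y^2)


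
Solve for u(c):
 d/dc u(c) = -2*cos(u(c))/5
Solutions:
 2*c/5 - log(sin(u(c)) - 1)/2 + log(sin(u(c)) + 1)/2 = C1


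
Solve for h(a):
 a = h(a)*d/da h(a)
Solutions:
 h(a) = -sqrt(C1 + a^2)
 h(a) = sqrt(C1 + a^2)


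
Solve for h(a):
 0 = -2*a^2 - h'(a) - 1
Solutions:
 h(a) = C1 - 2*a^3/3 - a


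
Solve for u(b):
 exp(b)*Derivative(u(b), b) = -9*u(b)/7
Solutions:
 u(b) = C1*exp(9*exp(-b)/7)


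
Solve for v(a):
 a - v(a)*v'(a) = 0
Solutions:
 v(a) = -sqrt(C1 + a^2)
 v(a) = sqrt(C1 + a^2)


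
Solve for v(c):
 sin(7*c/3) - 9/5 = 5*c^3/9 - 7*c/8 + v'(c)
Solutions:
 v(c) = C1 - 5*c^4/36 + 7*c^2/16 - 9*c/5 - 3*cos(7*c/3)/7


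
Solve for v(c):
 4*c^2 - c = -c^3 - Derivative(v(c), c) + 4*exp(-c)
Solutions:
 v(c) = C1 - c^4/4 - 4*c^3/3 + c^2/2 - 4*exp(-c)


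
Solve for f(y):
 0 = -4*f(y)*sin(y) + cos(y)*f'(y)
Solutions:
 f(y) = C1/cos(y)^4


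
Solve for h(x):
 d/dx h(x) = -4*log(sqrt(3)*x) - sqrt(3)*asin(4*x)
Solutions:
 h(x) = C1 - 4*x*log(x) - 2*x*log(3) + 4*x - sqrt(3)*(x*asin(4*x) + sqrt(1 - 16*x^2)/4)


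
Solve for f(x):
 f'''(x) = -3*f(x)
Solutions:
 f(x) = C3*exp(-3^(1/3)*x) + (C1*sin(3^(5/6)*x/2) + C2*cos(3^(5/6)*x/2))*exp(3^(1/3)*x/2)


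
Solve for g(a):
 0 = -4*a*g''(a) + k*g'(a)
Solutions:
 g(a) = C1 + a^(re(k)/4 + 1)*(C2*sin(log(a)*Abs(im(k))/4) + C3*cos(log(a)*im(k)/4))


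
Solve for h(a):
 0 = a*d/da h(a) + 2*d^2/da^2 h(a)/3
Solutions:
 h(a) = C1 + C2*erf(sqrt(3)*a/2)


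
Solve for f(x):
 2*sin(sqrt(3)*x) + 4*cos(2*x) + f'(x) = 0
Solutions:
 f(x) = C1 - 2*sin(2*x) + 2*sqrt(3)*cos(sqrt(3)*x)/3


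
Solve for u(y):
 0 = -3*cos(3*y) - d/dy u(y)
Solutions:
 u(y) = C1 - sin(3*y)


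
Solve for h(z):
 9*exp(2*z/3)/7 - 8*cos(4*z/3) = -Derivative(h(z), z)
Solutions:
 h(z) = C1 - 27*exp(2*z/3)/14 + 6*sin(4*z/3)


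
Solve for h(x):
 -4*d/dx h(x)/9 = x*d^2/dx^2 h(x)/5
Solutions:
 h(x) = C1 + C2/x^(11/9)


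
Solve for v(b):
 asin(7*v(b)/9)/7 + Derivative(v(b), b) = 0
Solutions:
 Integral(1/asin(7*_y/9), (_y, v(b))) = C1 - b/7


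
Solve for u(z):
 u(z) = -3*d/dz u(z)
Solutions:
 u(z) = C1*exp(-z/3)


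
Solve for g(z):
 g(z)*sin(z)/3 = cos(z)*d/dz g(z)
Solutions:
 g(z) = C1/cos(z)^(1/3)


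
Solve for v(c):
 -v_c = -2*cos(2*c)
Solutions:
 v(c) = C1 + sin(2*c)


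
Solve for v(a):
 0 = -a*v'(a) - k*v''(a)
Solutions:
 v(a) = C1 + C2*sqrt(k)*erf(sqrt(2)*a*sqrt(1/k)/2)


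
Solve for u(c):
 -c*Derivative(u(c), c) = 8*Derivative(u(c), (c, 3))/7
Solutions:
 u(c) = C1 + Integral(C2*airyai(-7^(1/3)*c/2) + C3*airybi(-7^(1/3)*c/2), c)


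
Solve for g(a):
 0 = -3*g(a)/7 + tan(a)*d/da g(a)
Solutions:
 g(a) = C1*sin(a)^(3/7)


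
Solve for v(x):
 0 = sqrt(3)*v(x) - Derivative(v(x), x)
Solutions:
 v(x) = C1*exp(sqrt(3)*x)


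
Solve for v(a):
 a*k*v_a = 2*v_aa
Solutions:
 v(a) = Piecewise((-sqrt(pi)*C1*erf(a*sqrt(-k)/2)/sqrt(-k) - C2, (k > 0) | (k < 0)), (-C1*a - C2, True))


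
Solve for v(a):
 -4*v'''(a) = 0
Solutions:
 v(a) = C1 + C2*a + C3*a^2


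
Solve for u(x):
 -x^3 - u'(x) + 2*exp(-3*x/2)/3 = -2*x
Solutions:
 u(x) = C1 - x^4/4 + x^2 - 4*exp(-3*x/2)/9


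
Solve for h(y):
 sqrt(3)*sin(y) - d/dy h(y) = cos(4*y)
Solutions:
 h(y) = C1 - sin(4*y)/4 - sqrt(3)*cos(y)


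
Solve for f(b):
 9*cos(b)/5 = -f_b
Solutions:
 f(b) = C1 - 9*sin(b)/5


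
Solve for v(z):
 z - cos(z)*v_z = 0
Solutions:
 v(z) = C1 + Integral(z/cos(z), z)


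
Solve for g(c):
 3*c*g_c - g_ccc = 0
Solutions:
 g(c) = C1 + Integral(C2*airyai(3^(1/3)*c) + C3*airybi(3^(1/3)*c), c)


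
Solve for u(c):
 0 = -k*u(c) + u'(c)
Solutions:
 u(c) = C1*exp(c*k)


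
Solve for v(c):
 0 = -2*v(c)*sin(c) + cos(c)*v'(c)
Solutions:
 v(c) = C1/cos(c)^2


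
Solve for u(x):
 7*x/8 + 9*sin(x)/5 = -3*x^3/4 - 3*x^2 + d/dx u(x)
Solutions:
 u(x) = C1 + 3*x^4/16 + x^3 + 7*x^2/16 - 9*cos(x)/5


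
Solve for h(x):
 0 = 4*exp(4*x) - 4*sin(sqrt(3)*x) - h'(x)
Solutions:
 h(x) = C1 + exp(4*x) + 4*sqrt(3)*cos(sqrt(3)*x)/3


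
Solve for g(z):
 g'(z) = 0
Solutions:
 g(z) = C1


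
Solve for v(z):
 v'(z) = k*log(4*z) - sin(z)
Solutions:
 v(z) = C1 + k*z*(log(z) - 1) + 2*k*z*log(2) + cos(z)


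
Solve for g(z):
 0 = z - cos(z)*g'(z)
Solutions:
 g(z) = C1 + Integral(z/cos(z), z)


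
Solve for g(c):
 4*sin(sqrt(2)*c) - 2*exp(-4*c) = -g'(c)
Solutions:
 g(c) = C1 + 2*sqrt(2)*cos(sqrt(2)*c) - exp(-4*c)/2


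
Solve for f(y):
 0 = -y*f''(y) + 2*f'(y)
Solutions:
 f(y) = C1 + C2*y^3


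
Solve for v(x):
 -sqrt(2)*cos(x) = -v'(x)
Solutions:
 v(x) = C1 + sqrt(2)*sin(x)


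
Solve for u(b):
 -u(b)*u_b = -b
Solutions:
 u(b) = -sqrt(C1 + b^2)
 u(b) = sqrt(C1 + b^2)


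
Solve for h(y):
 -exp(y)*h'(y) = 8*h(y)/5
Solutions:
 h(y) = C1*exp(8*exp(-y)/5)


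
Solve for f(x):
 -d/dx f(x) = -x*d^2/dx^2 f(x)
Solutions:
 f(x) = C1 + C2*x^2


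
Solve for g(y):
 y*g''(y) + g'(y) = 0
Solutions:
 g(y) = C1 + C2*log(y)


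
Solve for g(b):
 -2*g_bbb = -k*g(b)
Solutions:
 g(b) = C1*exp(2^(2/3)*b*k^(1/3)/2) + C2*exp(2^(2/3)*b*k^(1/3)*(-1 + sqrt(3)*I)/4) + C3*exp(-2^(2/3)*b*k^(1/3)*(1 + sqrt(3)*I)/4)


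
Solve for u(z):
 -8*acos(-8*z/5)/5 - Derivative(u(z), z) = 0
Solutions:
 u(z) = C1 - 8*z*acos(-8*z/5)/5 - sqrt(25 - 64*z^2)/5


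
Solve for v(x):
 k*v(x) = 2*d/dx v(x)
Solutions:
 v(x) = C1*exp(k*x/2)


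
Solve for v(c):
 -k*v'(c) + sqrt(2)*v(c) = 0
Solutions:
 v(c) = C1*exp(sqrt(2)*c/k)


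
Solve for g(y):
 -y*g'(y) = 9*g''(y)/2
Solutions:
 g(y) = C1 + C2*erf(y/3)


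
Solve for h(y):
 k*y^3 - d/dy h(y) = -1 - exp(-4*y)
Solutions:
 h(y) = C1 + k*y^4/4 + y - exp(-4*y)/4


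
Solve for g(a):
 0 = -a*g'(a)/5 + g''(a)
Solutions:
 g(a) = C1 + C2*erfi(sqrt(10)*a/10)


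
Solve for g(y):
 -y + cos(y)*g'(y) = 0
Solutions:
 g(y) = C1 + Integral(y/cos(y), y)


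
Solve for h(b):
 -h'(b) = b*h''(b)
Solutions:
 h(b) = C1 + C2*log(b)


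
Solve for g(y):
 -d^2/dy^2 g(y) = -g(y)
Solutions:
 g(y) = C1*exp(-y) + C2*exp(y)


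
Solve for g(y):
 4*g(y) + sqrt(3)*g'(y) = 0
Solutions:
 g(y) = C1*exp(-4*sqrt(3)*y/3)


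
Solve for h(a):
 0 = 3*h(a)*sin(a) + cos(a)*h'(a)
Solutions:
 h(a) = C1*cos(a)^3


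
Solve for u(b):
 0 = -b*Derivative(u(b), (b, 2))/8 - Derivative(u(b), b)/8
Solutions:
 u(b) = C1 + C2*log(b)


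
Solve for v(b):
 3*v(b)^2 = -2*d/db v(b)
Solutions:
 v(b) = 2/(C1 + 3*b)


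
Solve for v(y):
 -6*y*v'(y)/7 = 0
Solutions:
 v(y) = C1


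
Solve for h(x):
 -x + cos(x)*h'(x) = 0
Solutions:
 h(x) = C1 + Integral(x/cos(x), x)


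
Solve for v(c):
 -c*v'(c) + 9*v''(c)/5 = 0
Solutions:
 v(c) = C1 + C2*erfi(sqrt(10)*c/6)


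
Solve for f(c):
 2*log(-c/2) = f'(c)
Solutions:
 f(c) = C1 + 2*c*log(-c) + 2*c*(-1 - log(2))


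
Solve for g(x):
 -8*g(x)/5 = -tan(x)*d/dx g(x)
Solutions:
 g(x) = C1*sin(x)^(8/5)


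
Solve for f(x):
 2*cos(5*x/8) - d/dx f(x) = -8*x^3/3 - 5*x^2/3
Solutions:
 f(x) = C1 + 2*x^4/3 + 5*x^3/9 + 16*sin(5*x/8)/5


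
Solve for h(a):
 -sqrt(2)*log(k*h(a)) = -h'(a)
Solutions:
 li(k*h(a))/k = C1 + sqrt(2)*a


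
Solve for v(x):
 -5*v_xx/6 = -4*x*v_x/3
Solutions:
 v(x) = C1 + C2*erfi(2*sqrt(5)*x/5)


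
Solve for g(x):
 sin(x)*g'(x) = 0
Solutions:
 g(x) = C1


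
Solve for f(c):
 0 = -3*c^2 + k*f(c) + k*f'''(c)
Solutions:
 f(c) = C1*exp(-c) + C2*exp(c*(1 - sqrt(3)*I)/2) + C3*exp(c*(1 + sqrt(3)*I)/2) + 3*c^2/k


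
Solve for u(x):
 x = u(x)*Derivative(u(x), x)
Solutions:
 u(x) = -sqrt(C1 + x^2)
 u(x) = sqrt(C1 + x^2)


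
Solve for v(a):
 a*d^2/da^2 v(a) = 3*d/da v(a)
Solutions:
 v(a) = C1 + C2*a^4


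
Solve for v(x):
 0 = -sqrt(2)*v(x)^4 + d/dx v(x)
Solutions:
 v(x) = (-1/(C1 + 3*sqrt(2)*x))^(1/3)
 v(x) = (-1/(C1 + sqrt(2)*x))^(1/3)*(-3^(2/3) - 3*3^(1/6)*I)/6
 v(x) = (-1/(C1 + sqrt(2)*x))^(1/3)*(-3^(2/3) + 3*3^(1/6)*I)/6


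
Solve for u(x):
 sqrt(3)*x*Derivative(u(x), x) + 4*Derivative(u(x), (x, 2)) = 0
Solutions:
 u(x) = C1 + C2*erf(sqrt(2)*3^(1/4)*x/4)


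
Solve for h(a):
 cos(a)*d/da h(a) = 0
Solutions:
 h(a) = C1


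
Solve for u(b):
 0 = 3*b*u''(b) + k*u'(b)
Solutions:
 u(b) = C1 + b^(1 - re(k)/3)*(C2*sin(log(b)*Abs(im(k))/3) + C3*cos(log(b)*im(k)/3))


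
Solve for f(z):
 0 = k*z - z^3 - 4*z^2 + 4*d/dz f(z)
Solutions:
 f(z) = C1 - k*z^2/8 + z^4/16 + z^3/3


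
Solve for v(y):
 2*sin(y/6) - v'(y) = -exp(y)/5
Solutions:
 v(y) = C1 + exp(y)/5 - 12*cos(y/6)


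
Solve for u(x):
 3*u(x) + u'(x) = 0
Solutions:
 u(x) = C1*exp(-3*x)


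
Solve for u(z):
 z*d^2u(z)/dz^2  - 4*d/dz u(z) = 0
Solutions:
 u(z) = C1 + C2*z^5


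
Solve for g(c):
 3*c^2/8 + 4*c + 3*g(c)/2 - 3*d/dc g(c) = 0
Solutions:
 g(c) = C1*exp(c/2) - c^2/4 - 11*c/3 - 22/3


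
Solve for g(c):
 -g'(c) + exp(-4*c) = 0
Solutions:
 g(c) = C1 - exp(-4*c)/4


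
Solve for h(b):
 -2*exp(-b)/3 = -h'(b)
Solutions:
 h(b) = C1 - 2*exp(-b)/3


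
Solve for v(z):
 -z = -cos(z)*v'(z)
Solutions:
 v(z) = C1 + Integral(z/cos(z), z)


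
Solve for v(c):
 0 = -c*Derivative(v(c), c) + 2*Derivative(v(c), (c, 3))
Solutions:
 v(c) = C1 + Integral(C2*airyai(2^(2/3)*c/2) + C3*airybi(2^(2/3)*c/2), c)


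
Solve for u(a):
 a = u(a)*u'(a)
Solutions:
 u(a) = -sqrt(C1 + a^2)
 u(a) = sqrt(C1 + a^2)


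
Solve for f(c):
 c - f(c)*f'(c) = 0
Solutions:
 f(c) = -sqrt(C1 + c^2)
 f(c) = sqrt(C1 + c^2)


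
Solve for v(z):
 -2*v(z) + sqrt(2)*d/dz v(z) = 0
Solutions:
 v(z) = C1*exp(sqrt(2)*z)


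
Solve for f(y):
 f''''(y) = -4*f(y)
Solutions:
 f(y) = (C1*sin(y) + C2*cos(y))*exp(-y) + (C3*sin(y) + C4*cos(y))*exp(y)


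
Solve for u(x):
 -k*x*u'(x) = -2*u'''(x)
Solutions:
 u(x) = C1 + Integral(C2*airyai(2^(2/3)*k^(1/3)*x/2) + C3*airybi(2^(2/3)*k^(1/3)*x/2), x)


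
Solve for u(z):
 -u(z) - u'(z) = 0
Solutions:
 u(z) = C1*exp(-z)


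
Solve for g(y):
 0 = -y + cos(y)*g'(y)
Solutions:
 g(y) = C1 + Integral(y/cos(y), y)


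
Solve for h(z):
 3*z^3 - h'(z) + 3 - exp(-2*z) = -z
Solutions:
 h(z) = C1 + 3*z^4/4 + z^2/2 + 3*z + exp(-2*z)/2


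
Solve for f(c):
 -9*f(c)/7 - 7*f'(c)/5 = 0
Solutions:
 f(c) = C1*exp(-45*c/49)


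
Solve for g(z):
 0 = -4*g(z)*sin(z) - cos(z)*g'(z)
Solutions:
 g(z) = C1*cos(z)^4


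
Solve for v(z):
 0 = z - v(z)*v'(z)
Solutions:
 v(z) = -sqrt(C1 + z^2)
 v(z) = sqrt(C1 + z^2)


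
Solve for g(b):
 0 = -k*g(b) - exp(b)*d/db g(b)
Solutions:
 g(b) = C1*exp(k*exp(-b))


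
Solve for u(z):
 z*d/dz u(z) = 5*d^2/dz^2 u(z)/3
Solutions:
 u(z) = C1 + C2*erfi(sqrt(30)*z/10)


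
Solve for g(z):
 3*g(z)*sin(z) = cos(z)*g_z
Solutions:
 g(z) = C1/cos(z)^3


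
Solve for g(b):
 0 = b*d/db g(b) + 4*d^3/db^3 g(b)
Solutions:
 g(b) = C1 + Integral(C2*airyai(-2^(1/3)*b/2) + C3*airybi(-2^(1/3)*b/2), b)


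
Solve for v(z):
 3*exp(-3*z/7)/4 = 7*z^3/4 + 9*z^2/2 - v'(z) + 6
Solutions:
 v(z) = C1 + 7*z^4/16 + 3*z^3/2 + 6*z + 7*exp(-3*z/7)/4


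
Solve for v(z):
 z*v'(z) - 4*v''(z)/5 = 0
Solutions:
 v(z) = C1 + C2*erfi(sqrt(10)*z/4)


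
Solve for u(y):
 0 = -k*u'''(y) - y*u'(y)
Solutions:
 u(y) = C1 + Integral(C2*airyai(y*(-1/k)^(1/3)) + C3*airybi(y*(-1/k)^(1/3)), y)


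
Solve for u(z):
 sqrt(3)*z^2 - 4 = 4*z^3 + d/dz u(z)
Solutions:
 u(z) = C1 - z^4 + sqrt(3)*z^3/3 - 4*z


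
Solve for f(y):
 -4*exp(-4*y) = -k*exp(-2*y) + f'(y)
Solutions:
 f(y) = C1 - k*exp(-2*y)/2 + exp(-4*y)


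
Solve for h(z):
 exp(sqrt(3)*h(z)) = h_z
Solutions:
 h(z) = sqrt(3)*(2*log(-1/(C1 + z)) - log(3))/6


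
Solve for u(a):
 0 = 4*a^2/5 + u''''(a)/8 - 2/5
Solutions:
 u(a) = C1 + C2*a + C3*a^2 + C4*a^3 - 4*a^6/225 + 2*a^4/15


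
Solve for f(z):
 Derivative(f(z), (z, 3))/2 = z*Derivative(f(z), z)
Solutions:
 f(z) = C1 + Integral(C2*airyai(2^(1/3)*z) + C3*airybi(2^(1/3)*z), z)


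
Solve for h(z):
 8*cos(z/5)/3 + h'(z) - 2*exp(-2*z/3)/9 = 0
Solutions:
 h(z) = C1 - 40*sin(z/5)/3 - exp(-2*z/3)/3


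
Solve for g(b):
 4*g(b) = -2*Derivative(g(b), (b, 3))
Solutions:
 g(b) = C3*exp(-2^(1/3)*b) + (C1*sin(2^(1/3)*sqrt(3)*b/2) + C2*cos(2^(1/3)*sqrt(3)*b/2))*exp(2^(1/3)*b/2)


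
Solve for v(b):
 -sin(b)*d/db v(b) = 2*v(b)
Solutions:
 v(b) = C1*(cos(b) + 1)/(cos(b) - 1)


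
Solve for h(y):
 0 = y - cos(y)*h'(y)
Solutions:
 h(y) = C1 + Integral(y/cos(y), y)


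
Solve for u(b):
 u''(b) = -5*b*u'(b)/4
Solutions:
 u(b) = C1 + C2*erf(sqrt(10)*b/4)


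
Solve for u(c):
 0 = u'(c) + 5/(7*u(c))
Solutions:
 u(c) = -sqrt(C1 - 70*c)/7
 u(c) = sqrt(C1 - 70*c)/7


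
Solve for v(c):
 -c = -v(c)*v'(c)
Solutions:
 v(c) = -sqrt(C1 + c^2)
 v(c) = sqrt(C1 + c^2)


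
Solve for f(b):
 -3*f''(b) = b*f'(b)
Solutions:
 f(b) = C1 + C2*erf(sqrt(6)*b/6)


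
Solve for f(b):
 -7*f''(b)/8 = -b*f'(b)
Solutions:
 f(b) = C1 + C2*erfi(2*sqrt(7)*b/7)


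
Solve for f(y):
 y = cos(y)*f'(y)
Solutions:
 f(y) = C1 + Integral(y/cos(y), y)


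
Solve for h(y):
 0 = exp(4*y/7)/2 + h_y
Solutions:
 h(y) = C1 - 7*exp(4*y/7)/8


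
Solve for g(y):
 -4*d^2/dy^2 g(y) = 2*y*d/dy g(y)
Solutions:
 g(y) = C1 + C2*erf(y/2)


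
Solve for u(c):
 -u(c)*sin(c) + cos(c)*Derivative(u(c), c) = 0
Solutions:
 u(c) = C1/cos(c)


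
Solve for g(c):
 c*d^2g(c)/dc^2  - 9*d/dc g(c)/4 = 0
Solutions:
 g(c) = C1 + C2*c^(13/4)


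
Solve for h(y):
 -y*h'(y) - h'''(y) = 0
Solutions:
 h(y) = C1 + Integral(C2*airyai(-y) + C3*airybi(-y), y)


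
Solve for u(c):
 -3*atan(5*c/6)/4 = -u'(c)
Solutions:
 u(c) = C1 + 3*c*atan(5*c/6)/4 - 9*log(25*c^2 + 36)/20


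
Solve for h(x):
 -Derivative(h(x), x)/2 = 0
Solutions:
 h(x) = C1


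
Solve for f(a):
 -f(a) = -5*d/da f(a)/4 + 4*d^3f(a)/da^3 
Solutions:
 f(a) = C1*exp(3^(1/3)*a*(5*3^(1/3)/(sqrt(4809) + 72)^(1/3) + (sqrt(4809) + 72)^(1/3))/24)*sin(3^(1/6)*a*(-3^(2/3)*(sqrt(4809) + 72)^(1/3) + 15/(sqrt(4809) + 72)^(1/3))/24) + C2*exp(3^(1/3)*a*(5*3^(1/3)/(sqrt(4809) + 72)^(1/3) + (sqrt(4809) + 72)^(1/3))/24)*cos(3^(1/6)*a*(-3^(2/3)*(sqrt(4809) + 72)^(1/3) + 15/(sqrt(4809) + 72)^(1/3))/24) + C3*exp(-3^(1/3)*a*(5*3^(1/3)/(sqrt(4809) + 72)^(1/3) + (sqrt(4809) + 72)^(1/3))/12)


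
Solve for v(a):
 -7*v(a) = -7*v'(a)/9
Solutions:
 v(a) = C1*exp(9*a)


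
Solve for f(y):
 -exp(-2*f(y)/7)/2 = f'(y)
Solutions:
 f(y) = 7*log(-sqrt(C1 - y)) - 7*log(7)/2
 f(y) = 7*log(C1 - y/7)/2


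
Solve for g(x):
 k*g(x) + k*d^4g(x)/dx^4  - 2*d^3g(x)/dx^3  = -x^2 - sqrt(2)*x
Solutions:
 g(x) = C1*exp(x*(-sqrt(6^(1/3)*(sqrt(3)*sqrt(-16 + 27/k^4) + 9/k^2)^(1/3)/3 + 2*6^(2/3)/(3*(sqrt(3)*sqrt(-16 + 27/k^4) + 9/k^2)^(1/3)) + k^(-2)) - sqrt(-6^(1/3)*(sqrt(3)*sqrt(-16 + 27/k^4) + 9/k^2)^(1/3)/3 - 2*6^(2/3)/(3*(sqrt(3)*sqrt(-16 + 27/k^4) + 9/k^2)^(1/3)) + 2/k^2 - 2/(k^3*sqrt(6^(1/3)*(sqrt(3)*sqrt(-16 + 27/k^4) + 9/k^2)^(1/3)/3 + 2*6^(2/3)/(3*(sqrt(3)*sqrt(-16 + 27/k^4) + 9/k^2)^(1/3)) + k^(-2)))) + 1/k)/2) + C2*exp(x*(-sqrt(6^(1/3)*(sqrt(3)*sqrt(-16 + 27/k^4) + 9/k^2)^(1/3)/3 + 2*6^(2/3)/(3*(sqrt(3)*sqrt(-16 + 27/k^4) + 9/k^2)^(1/3)) + k^(-2)) + sqrt(-6^(1/3)*(sqrt(3)*sqrt(-16 + 27/k^4) + 9/k^2)^(1/3)/3 - 2*6^(2/3)/(3*(sqrt(3)*sqrt(-16 + 27/k^4) + 9/k^2)^(1/3)) + 2/k^2 - 2/(k^3*sqrt(6^(1/3)*(sqrt(3)*sqrt(-16 + 27/k^4) + 9/k^2)^(1/3)/3 + 2*6^(2/3)/(3*(sqrt(3)*sqrt(-16 + 27/k^4) + 9/k^2)^(1/3)) + k^(-2)))) + 1/k)/2) + C3*exp(x*(sqrt(6^(1/3)*(sqrt(3)*sqrt(-16 + 27/k^4) + 9/k^2)^(1/3)/3 + 2*6^(2/3)/(3*(sqrt(3)*sqrt(-16 + 27/k^4) + 9/k^2)^(1/3)) + k^(-2)) - sqrt(-6^(1/3)*(sqrt(3)*sqrt(-16 + 27/k^4) + 9/k^2)^(1/3)/3 - 2*6^(2/3)/(3*(sqrt(3)*sqrt(-16 + 27/k^4) + 9/k^2)^(1/3)) + 2/k^2 + 2/(k^3*sqrt(6^(1/3)*(sqrt(3)*sqrt(-16 + 27/k^4) + 9/k^2)^(1/3)/3 + 2*6^(2/3)/(3*(sqrt(3)*sqrt(-16 + 27/k^4) + 9/k^2)^(1/3)) + k^(-2)))) + 1/k)/2) + C4*exp(x*(sqrt(6^(1/3)*(sqrt(3)*sqrt(-16 + 27/k^4) + 9/k^2)^(1/3)/3 + 2*6^(2/3)/(3*(sqrt(3)*sqrt(-16 + 27/k^4) + 9/k^2)^(1/3)) + k^(-2)) + sqrt(-6^(1/3)*(sqrt(3)*sqrt(-16 + 27/k^4) + 9/k^2)^(1/3)/3 - 2*6^(2/3)/(3*(sqrt(3)*sqrt(-16 + 27/k^4) + 9/k^2)^(1/3)) + 2/k^2 + 2/(k^3*sqrt(6^(1/3)*(sqrt(3)*sqrt(-16 + 27/k^4) + 9/k^2)^(1/3)/3 + 2*6^(2/3)/(3*(sqrt(3)*sqrt(-16 + 27/k^4) + 9/k^2)^(1/3)) + k^(-2)))) + 1/k)/2) - x^2/k - sqrt(2)*x/k


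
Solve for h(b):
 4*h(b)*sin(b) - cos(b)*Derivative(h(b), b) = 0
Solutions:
 h(b) = C1/cos(b)^4


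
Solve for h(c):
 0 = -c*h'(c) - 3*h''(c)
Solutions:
 h(c) = C1 + C2*erf(sqrt(6)*c/6)


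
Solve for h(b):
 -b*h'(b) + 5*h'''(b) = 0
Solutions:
 h(b) = C1 + Integral(C2*airyai(5^(2/3)*b/5) + C3*airybi(5^(2/3)*b/5), b)


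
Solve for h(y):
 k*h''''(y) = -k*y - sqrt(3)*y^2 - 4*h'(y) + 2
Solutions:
 h(y) = C1 + C2*exp(2^(2/3)*y*(-1/k)^(1/3)) + C3*exp(2^(2/3)*y*(-1/k)^(1/3)*(-1 + sqrt(3)*I)/2) + C4*exp(-2^(2/3)*y*(-1/k)^(1/3)*(1 + sqrt(3)*I)/2) - k*y^2/8 - sqrt(3)*y^3/12 + y/2


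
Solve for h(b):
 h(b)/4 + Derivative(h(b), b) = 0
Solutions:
 h(b) = C1*exp(-b/4)


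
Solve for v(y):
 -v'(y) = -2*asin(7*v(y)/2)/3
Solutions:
 Integral(1/asin(7*_y/2), (_y, v(y))) = C1 + 2*y/3


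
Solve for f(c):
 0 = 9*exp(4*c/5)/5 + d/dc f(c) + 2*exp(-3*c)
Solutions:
 f(c) = C1 - 9*exp(4*c/5)/4 + 2*exp(-3*c)/3


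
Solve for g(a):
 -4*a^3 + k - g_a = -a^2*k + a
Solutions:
 g(a) = C1 - a^4 + a^3*k/3 - a^2/2 + a*k


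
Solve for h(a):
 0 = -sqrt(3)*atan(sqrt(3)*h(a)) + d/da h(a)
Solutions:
 Integral(1/atan(sqrt(3)*_y), (_y, h(a))) = C1 + sqrt(3)*a


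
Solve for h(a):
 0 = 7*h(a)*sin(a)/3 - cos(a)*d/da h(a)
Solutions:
 h(a) = C1/cos(a)^(7/3)


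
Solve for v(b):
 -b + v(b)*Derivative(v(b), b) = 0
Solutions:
 v(b) = -sqrt(C1 + b^2)
 v(b) = sqrt(C1 + b^2)


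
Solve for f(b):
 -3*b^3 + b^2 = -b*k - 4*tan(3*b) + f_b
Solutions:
 f(b) = C1 - 3*b^4/4 + b^3/3 + b^2*k/2 - 4*log(cos(3*b))/3


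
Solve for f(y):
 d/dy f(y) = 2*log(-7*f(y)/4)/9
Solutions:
 -9*Integral(1/(log(-_y) - 2*log(2) + log(7)), (_y, f(y)))/2 = C1 - y


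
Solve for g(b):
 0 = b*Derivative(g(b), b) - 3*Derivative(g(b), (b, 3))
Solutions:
 g(b) = C1 + Integral(C2*airyai(3^(2/3)*b/3) + C3*airybi(3^(2/3)*b/3), b)


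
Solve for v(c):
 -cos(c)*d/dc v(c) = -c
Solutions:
 v(c) = C1 + Integral(c/cos(c), c)


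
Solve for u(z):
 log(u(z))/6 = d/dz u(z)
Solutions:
 li(u(z)) = C1 + z/6


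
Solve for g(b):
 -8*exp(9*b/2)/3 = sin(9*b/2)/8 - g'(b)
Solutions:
 g(b) = C1 + 16*exp(9*b/2)/27 - cos(9*b/2)/36


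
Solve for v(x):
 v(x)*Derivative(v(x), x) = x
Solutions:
 v(x) = -sqrt(C1 + x^2)
 v(x) = sqrt(C1 + x^2)


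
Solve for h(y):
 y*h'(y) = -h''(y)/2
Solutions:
 h(y) = C1 + C2*erf(y)


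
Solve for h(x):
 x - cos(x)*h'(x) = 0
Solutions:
 h(x) = C1 + Integral(x/cos(x), x)


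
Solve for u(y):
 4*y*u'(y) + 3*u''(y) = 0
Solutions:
 u(y) = C1 + C2*erf(sqrt(6)*y/3)


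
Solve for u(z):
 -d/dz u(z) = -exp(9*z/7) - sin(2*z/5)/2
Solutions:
 u(z) = C1 + 7*exp(9*z/7)/9 - 5*cos(2*z/5)/4


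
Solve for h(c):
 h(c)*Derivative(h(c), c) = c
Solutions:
 h(c) = -sqrt(C1 + c^2)
 h(c) = sqrt(C1 + c^2)


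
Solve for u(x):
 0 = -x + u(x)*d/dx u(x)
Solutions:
 u(x) = -sqrt(C1 + x^2)
 u(x) = sqrt(C1 + x^2)


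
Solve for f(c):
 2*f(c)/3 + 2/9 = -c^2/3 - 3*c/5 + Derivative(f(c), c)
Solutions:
 f(c) = C1*exp(2*c/3) - c^2/2 - 12*c/5 - 59/15


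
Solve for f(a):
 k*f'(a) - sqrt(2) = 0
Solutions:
 f(a) = C1 + sqrt(2)*a/k


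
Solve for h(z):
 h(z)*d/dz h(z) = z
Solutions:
 h(z) = -sqrt(C1 + z^2)
 h(z) = sqrt(C1 + z^2)


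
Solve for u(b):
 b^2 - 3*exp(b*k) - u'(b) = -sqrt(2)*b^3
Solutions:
 u(b) = C1 + sqrt(2)*b^4/4 + b^3/3 - 3*exp(b*k)/k


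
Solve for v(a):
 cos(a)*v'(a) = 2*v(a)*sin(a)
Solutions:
 v(a) = C1/cos(a)^2


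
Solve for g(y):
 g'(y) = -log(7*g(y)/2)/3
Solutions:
 -3*Integral(1/(-log(_y) - log(7) + log(2)), (_y, g(y))) = C1 - y


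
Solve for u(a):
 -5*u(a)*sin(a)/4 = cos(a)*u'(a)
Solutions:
 u(a) = C1*cos(a)^(5/4)


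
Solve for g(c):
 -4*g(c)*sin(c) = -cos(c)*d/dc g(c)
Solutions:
 g(c) = C1/cos(c)^4


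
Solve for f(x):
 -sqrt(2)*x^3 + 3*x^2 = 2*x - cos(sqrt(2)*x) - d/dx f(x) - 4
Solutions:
 f(x) = C1 + sqrt(2)*x^4/4 - x^3 + x^2 - 4*x - sqrt(2)*sin(sqrt(2)*x)/2


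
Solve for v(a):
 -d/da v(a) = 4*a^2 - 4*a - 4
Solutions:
 v(a) = C1 - 4*a^3/3 + 2*a^2 + 4*a


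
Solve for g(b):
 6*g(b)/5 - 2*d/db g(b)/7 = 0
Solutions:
 g(b) = C1*exp(21*b/5)


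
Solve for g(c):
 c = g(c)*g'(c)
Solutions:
 g(c) = -sqrt(C1 + c^2)
 g(c) = sqrt(C1 + c^2)


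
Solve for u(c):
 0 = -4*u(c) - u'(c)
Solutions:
 u(c) = C1*exp(-4*c)


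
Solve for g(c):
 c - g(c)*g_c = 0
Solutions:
 g(c) = -sqrt(C1 + c^2)
 g(c) = sqrt(C1 + c^2)


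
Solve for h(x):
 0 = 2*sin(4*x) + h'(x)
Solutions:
 h(x) = C1 + cos(4*x)/2


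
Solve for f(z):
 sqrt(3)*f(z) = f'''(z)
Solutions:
 f(z) = C3*exp(3^(1/6)*z) + (C1*sin(3^(2/3)*z/2) + C2*cos(3^(2/3)*z/2))*exp(-3^(1/6)*z/2)


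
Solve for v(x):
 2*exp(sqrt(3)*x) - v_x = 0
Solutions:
 v(x) = C1 + 2*sqrt(3)*exp(sqrt(3)*x)/3


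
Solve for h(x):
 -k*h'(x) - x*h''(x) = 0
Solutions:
 h(x) = C1 + x^(1 - re(k))*(C2*sin(log(x)*Abs(im(k))) + C3*cos(log(x)*im(k)))


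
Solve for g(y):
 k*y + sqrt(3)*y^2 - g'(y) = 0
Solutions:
 g(y) = C1 + k*y^2/2 + sqrt(3)*y^3/3


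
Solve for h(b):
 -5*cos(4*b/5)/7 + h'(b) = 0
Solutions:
 h(b) = C1 + 25*sin(4*b/5)/28


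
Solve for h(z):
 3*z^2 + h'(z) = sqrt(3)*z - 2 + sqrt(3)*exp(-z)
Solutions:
 h(z) = C1 - z^3 + sqrt(3)*z^2/2 - 2*z - sqrt(3)*exp(-z)


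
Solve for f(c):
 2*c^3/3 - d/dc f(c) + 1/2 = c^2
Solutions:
 f(c) = C1 + c^4/6 - c^3/3 + c/2


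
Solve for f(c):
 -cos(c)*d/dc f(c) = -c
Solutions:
 f(c) = C1 + Integral(c/cos(c), c)


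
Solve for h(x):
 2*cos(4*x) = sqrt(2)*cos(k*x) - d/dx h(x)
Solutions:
 h(x) = C1 - sin(4*x)/2 + sqrt(2)*sin(k*x)/k


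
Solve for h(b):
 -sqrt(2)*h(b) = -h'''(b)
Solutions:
 h(b) = C3*exp(2^(1/6)*b) + (C1*sin(2^(1/6)*sqrt(3)*b/2) + C2*cos(2^(1/6)*sqrt(3)*b/2))*exp(-2^(1/6)*b/2)


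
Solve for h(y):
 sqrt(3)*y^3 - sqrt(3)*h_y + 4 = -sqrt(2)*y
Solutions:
 h(y) = C1 + y^4/4 + sqrt(6)*y^2/6 + 4*sqrt(3)*y/3


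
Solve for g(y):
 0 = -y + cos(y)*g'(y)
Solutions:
 g(y) = C1 + Integral(y/cos(y), y)


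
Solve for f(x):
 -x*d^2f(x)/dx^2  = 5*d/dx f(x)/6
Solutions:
 f(x) = C1 + C2*x^(1/6)


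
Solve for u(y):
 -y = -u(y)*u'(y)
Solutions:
 u(y) = -sqrt(C1 + y^2)
 u(y) = sqrt(C1 + y^2)


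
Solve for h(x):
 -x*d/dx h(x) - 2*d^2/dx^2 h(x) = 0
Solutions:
 h(x) = C1 + C2*erf(x/2)


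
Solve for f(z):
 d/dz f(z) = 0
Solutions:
 f(z) = C1


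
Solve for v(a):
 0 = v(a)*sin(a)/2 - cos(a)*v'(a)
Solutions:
 v(a) = C1/sqrt(cos(a))


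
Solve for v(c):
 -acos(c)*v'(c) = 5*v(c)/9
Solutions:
 v(c) = C1*exp(-5*Integral(1/acos(c), c)/9)


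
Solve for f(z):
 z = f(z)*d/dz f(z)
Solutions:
 f(z) = -sqrt(C1 + z^2)
 f(z) = sqrt(C1 + z^2)


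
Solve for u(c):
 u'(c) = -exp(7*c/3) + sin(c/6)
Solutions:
 u(c) = C1 - 3*exp(7*c/3)/7 - 6*cos(c/6)


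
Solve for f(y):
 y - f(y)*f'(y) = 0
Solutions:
 f(y) = -sqrt(C1 + y^2)
 f(y) = sqrt(C1 + y^2)


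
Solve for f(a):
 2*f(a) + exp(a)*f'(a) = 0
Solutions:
 f(a) = C1*exp(2*exp(-a))


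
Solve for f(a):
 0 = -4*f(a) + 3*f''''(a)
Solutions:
 f(a) = C1*exp(-sqrt(2)*3^(3/4)*a/3) + C2*exp(sqrt(2)*3^(3/4)*a/3) + C3*sin(sqrt(2)*3^(3/4)*a/3) + C4*cos(sqrt(2)*3^(3/4)*a/3)


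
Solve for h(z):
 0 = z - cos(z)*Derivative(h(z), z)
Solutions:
 h(z) = C1 + Integral(z/cos(z), z)


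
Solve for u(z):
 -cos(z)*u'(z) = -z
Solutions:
 u(z) = C1 + Integral(z/cos(z), z)


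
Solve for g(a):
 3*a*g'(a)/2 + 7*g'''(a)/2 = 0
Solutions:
 g(a) = C1 + Integral(C2*airyai(-3^(1/3)*7^(2/3)*a/7) + C3*airybi(-3^(1/3)*7^(2/3)*a/7), a)


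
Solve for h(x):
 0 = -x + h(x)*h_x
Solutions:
 h(x) = -sqrt(C1 + x^2)
 h(x) = sqrt(C1 + x^2)


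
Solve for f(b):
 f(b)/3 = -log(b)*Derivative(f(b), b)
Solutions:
 f(b) = C1*exp(-li(b)/3)


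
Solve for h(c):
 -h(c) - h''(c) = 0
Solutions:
 h(c) = C1*sin(c) + C2*cos(c)


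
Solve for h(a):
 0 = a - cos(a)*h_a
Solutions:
 h(a) = C1 + Integral(a/cos(a), a)


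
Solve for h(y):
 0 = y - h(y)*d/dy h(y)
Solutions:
 h(y) = -sqrt(C1 + y^2)
 h(y) = sqrt(C1 + y^2)


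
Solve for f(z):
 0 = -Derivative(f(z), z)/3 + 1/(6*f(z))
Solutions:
 f(z) = -sqrt(C1 + z)
 f(z) = sqrt(C1 + z)
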